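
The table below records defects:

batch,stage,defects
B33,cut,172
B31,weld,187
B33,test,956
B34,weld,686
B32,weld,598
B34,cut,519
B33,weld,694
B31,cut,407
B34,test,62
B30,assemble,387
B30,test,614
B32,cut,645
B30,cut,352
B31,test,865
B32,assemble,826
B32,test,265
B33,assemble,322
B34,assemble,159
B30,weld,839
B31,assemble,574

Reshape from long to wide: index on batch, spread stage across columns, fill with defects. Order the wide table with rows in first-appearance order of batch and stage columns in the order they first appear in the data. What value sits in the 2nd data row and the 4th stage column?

574

With rows in first-appearance order of batch, row 2 is batch=B31. stage columns in first-appearance order: cut, weld, test, assemble; column 4 is assemble.
Long rows with batch=B31, stage=assemble: defects = 574.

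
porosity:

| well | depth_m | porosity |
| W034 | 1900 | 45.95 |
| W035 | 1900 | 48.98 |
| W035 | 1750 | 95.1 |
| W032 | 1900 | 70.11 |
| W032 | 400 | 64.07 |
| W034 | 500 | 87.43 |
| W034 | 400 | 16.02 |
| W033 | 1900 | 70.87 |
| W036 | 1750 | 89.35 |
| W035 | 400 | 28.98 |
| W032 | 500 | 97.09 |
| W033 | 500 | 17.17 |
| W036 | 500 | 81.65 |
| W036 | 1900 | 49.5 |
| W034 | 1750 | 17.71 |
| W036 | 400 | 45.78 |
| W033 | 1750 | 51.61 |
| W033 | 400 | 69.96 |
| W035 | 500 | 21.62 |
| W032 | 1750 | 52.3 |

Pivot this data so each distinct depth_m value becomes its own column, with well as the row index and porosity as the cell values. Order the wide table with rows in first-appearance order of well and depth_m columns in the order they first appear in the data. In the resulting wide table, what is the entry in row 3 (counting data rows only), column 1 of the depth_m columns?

70.11

With rows in first-appearance order of well, row 3 is well=W032. depth_m columns in first-appearance order: 1900, 1750, 400, 500; column 1 is 1900.
Long rows with well=W032, depth_m=1900: porosity = 70.11.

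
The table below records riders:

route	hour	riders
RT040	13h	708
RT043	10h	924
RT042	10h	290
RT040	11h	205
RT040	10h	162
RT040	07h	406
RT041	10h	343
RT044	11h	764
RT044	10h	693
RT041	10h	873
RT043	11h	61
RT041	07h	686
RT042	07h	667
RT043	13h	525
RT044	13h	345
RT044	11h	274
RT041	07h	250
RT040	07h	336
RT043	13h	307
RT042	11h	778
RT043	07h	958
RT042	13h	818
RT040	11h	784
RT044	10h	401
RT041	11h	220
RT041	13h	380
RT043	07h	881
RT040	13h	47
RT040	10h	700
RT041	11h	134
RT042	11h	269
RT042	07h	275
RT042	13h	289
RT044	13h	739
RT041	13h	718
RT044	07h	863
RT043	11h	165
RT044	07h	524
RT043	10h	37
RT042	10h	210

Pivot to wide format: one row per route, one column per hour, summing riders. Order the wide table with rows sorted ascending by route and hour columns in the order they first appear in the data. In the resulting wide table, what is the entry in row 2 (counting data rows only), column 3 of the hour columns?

354

With rows sorted ascending by route, row 2 is route=RT041. hour columns in first-appearance order: 13h, 10h, 11h, 07h; column 3 is 11h.
Long rows with route=RT041, hour=11h: 220 + 134 = 354.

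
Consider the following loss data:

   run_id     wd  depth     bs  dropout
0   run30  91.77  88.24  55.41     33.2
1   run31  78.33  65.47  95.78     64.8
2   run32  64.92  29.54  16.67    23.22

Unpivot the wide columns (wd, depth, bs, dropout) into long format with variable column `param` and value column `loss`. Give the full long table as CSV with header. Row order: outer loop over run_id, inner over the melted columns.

Each (run_id, column) pair becomes one row: 3 × 4 = 12 rows.
For example, (run30, wd) → loss=91.77.

run_id,param,loss
run30,wd,91.77
run30,depth,88.24
run30,bs,55.41
run30,dropout,33.2
run31,wd,78.33
run31,depth,65.47
run31,bs,95.78
run31,dropout,64.8
run32,wd,64.92
run32,depth,29.54
run32,bs,16.67
run32,dropout,23.22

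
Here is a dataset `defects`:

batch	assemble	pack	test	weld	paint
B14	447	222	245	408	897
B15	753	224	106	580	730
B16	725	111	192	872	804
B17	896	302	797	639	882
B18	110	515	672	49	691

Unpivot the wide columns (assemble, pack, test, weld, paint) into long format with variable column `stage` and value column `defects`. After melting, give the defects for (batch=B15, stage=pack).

224

Unpivoting turns each (batch, wide-column) pair into one long row.
The wide cell at row B15, column pack holds 224, so the long row (B15, pack) has defects=224.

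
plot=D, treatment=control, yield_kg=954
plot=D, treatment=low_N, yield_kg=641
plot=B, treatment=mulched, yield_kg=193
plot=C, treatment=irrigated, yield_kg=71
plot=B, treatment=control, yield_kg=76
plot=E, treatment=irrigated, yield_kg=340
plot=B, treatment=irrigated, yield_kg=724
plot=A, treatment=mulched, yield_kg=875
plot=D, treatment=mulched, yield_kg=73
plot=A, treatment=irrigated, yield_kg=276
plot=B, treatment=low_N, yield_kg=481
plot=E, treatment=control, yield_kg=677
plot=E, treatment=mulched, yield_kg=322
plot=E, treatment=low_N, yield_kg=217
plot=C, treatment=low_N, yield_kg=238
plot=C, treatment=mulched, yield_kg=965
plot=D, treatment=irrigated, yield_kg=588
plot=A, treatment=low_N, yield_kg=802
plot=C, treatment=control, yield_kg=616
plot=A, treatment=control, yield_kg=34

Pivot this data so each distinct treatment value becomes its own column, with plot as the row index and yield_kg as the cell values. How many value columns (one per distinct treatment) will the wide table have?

4

4 distinct treatment values: low_N, mulched, control, irrigated.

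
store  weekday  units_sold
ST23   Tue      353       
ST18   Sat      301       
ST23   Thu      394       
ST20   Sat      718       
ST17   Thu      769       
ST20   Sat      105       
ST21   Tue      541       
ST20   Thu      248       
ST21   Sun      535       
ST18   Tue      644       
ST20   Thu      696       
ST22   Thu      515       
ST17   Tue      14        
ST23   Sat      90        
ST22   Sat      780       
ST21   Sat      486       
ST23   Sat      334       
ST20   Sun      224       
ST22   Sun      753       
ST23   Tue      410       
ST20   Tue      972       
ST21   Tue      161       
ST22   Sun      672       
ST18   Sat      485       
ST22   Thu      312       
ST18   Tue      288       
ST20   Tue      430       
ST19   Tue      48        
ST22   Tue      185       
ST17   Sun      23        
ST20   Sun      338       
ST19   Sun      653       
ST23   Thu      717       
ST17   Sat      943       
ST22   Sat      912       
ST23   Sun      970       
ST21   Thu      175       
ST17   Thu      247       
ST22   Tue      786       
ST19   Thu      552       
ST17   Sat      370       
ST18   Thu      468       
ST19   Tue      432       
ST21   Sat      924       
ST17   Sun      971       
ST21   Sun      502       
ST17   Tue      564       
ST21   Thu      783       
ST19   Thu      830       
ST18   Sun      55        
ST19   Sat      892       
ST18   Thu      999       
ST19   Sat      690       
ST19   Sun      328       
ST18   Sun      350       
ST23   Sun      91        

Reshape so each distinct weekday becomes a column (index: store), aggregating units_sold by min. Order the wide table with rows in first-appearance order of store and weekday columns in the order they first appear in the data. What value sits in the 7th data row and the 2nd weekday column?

690

With rows in first-appearance order of store, row 7 is store=ST19. weekday columns in first-appearance order: Tue, Sat, Thu, Sun; column 2 is Sat.
Long rows with store=ST19, weekday=Sat: min(892, 690) = 690.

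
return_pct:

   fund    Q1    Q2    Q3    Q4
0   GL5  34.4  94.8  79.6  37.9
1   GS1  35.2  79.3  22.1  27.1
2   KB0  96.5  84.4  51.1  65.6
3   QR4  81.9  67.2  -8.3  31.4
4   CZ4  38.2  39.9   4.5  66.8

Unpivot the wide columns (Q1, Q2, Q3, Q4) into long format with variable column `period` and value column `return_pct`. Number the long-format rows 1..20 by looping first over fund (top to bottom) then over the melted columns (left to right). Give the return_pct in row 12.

65.6

20 rows total (5 × 4). Row 12: index ⌊(12-1)/4⌋ = 2 into fund → KB0; (12-1) mod 4 = 3 into the melted columns → Q4.
So row 12 is (KB0, Q4, 65.6); return_pct = 65.6.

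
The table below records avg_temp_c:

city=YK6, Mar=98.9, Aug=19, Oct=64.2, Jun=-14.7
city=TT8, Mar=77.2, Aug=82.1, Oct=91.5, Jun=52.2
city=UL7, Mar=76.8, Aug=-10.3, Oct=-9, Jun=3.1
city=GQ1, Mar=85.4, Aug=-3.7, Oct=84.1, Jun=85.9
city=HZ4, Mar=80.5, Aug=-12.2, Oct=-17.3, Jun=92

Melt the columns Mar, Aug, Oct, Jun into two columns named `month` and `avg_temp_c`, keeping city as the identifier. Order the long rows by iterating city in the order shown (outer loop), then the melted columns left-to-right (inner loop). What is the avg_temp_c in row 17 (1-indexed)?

80.5

20 rows total (5 × 4). Row 17: index ⌊(17-1)/4⌋ = 4 into city → HZ4; (17-1) mod 4 = 0 into the melted columns → Mar.
So row 17 is (HZ4, Mar, 80.5); avg_temp_c = 80.5.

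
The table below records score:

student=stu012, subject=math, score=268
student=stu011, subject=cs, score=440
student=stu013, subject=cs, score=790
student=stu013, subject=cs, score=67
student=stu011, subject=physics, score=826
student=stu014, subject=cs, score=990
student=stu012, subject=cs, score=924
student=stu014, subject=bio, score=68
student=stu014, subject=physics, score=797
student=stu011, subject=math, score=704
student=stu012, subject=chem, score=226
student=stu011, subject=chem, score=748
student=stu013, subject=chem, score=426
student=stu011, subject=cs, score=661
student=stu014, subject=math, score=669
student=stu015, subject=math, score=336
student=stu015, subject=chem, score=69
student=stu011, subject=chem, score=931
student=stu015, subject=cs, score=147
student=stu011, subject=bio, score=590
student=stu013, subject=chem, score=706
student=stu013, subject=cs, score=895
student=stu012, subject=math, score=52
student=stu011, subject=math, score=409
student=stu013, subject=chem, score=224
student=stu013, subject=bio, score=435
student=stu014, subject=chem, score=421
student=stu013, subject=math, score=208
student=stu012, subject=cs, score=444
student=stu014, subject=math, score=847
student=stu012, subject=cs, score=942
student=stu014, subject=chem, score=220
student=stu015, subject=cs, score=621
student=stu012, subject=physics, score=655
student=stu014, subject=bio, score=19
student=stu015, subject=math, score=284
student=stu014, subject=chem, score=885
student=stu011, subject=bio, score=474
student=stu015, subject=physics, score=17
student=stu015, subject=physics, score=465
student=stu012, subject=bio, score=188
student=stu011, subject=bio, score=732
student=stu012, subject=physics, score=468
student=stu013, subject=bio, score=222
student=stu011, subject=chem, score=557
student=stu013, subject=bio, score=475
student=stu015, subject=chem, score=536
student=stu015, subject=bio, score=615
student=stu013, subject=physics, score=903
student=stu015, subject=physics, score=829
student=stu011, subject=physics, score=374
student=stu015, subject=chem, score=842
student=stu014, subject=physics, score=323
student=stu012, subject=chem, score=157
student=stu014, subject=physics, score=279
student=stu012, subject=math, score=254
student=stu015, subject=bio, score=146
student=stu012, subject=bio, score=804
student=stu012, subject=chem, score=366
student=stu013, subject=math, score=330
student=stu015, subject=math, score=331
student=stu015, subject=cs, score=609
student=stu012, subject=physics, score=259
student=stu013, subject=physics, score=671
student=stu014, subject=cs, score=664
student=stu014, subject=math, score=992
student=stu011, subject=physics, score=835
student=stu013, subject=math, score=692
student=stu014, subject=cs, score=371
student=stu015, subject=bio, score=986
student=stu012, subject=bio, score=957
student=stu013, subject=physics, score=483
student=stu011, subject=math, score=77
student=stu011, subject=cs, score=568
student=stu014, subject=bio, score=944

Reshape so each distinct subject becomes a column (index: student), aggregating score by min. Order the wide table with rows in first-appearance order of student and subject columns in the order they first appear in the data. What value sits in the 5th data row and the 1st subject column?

284

With rows in first-appearance order of student, row 5 is student=stu015. subject columns in first-appearance order: math, cs, physics, bio, chem; column 1 is math.
Long rows with student=stu015, subject=math: min(336, 284, 331) = 284.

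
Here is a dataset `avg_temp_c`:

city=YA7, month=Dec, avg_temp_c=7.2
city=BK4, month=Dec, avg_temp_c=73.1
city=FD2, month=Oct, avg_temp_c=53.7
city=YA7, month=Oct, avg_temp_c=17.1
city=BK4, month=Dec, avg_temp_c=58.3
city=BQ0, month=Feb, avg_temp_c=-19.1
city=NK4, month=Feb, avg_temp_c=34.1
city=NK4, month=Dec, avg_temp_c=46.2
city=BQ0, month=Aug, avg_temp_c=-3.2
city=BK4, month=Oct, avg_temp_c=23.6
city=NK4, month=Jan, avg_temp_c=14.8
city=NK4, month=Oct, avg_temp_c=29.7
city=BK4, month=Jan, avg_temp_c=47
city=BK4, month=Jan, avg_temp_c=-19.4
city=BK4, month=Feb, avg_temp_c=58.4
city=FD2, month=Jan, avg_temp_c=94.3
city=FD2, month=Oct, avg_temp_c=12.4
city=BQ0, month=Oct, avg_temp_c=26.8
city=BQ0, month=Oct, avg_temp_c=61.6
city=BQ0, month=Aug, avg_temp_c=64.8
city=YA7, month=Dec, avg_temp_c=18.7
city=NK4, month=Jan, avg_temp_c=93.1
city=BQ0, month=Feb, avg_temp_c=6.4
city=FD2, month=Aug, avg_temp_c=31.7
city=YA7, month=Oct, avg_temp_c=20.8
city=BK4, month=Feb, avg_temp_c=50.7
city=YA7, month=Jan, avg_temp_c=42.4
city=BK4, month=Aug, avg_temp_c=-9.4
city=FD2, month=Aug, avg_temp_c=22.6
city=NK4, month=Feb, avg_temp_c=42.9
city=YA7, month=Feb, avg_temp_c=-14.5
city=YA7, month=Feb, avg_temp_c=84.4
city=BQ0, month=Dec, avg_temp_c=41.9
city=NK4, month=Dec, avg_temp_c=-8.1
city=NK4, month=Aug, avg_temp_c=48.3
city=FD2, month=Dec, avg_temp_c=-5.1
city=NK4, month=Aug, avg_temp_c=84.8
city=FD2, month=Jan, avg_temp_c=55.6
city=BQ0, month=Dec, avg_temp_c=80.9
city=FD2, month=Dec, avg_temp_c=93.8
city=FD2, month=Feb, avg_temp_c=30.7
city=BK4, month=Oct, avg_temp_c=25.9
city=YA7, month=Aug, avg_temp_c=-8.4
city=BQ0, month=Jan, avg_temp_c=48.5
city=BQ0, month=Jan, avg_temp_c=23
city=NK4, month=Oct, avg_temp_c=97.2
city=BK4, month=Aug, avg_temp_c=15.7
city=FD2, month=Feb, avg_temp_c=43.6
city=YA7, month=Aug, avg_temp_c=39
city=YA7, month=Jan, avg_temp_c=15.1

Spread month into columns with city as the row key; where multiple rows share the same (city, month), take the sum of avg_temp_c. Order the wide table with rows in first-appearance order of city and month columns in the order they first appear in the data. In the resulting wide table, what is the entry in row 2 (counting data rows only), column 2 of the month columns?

With rows in first-appearance order of city, row 2 is city=BK4. month columns in first-appearance order: Dec, Oct, Feb, Aug, Jan; column 2 is Oct.
Long rows with city=BK4, month=Oct: 23.6 + 25.9 = 49.5.

49.5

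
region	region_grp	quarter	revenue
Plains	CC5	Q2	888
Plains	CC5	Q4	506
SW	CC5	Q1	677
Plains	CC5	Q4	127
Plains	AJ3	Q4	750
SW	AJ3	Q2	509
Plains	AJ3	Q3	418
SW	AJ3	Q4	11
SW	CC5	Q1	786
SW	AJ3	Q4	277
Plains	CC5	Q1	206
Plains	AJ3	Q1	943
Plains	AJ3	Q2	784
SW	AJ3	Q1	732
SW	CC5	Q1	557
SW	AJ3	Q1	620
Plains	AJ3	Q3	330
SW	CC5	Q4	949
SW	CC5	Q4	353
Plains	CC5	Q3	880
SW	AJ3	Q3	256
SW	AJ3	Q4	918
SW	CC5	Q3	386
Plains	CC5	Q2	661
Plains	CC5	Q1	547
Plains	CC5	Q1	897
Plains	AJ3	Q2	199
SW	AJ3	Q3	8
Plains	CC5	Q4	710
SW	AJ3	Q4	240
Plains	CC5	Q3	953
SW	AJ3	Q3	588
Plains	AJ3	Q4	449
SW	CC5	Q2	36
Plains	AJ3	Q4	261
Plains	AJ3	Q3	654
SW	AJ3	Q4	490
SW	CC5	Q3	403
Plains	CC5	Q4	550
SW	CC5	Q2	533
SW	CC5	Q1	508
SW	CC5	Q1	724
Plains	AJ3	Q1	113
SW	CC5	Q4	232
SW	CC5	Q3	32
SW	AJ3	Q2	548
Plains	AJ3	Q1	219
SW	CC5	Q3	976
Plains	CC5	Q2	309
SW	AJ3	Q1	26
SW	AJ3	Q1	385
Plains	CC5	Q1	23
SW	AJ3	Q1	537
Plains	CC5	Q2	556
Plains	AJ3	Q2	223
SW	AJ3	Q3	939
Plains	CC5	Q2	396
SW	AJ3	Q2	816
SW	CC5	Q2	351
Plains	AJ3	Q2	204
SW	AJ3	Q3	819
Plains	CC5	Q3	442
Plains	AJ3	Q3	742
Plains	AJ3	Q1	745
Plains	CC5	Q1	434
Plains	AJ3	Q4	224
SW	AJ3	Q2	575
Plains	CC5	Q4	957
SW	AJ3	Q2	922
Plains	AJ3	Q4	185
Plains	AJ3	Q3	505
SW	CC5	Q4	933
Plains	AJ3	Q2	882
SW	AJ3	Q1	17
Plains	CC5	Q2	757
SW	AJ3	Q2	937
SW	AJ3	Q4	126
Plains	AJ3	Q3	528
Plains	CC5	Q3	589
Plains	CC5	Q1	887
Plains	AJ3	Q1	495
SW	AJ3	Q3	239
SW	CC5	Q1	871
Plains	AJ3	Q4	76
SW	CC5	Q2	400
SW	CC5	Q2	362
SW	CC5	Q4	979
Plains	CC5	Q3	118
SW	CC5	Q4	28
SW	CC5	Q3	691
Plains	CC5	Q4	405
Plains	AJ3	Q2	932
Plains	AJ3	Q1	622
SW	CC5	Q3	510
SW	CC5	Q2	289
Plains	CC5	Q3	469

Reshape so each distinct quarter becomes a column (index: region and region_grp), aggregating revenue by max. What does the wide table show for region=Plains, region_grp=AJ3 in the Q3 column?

742

Rows with region=Plains, region_grp=AJ3 and quarter=Q3: revenue values are 418, 330, 654, 742, 505, 528.
max(418, 330, 654, 742, 505, 528) = 742.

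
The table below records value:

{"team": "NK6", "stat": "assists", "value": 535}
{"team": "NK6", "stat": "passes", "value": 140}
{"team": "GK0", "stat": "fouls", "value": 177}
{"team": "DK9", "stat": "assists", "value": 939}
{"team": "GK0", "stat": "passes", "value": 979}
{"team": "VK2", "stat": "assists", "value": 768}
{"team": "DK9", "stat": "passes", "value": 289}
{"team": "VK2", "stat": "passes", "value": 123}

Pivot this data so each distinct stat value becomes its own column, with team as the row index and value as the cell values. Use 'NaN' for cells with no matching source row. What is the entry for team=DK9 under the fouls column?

No long-format row has team=DK9 and stat=fouls, so the cell is NaN.

NaN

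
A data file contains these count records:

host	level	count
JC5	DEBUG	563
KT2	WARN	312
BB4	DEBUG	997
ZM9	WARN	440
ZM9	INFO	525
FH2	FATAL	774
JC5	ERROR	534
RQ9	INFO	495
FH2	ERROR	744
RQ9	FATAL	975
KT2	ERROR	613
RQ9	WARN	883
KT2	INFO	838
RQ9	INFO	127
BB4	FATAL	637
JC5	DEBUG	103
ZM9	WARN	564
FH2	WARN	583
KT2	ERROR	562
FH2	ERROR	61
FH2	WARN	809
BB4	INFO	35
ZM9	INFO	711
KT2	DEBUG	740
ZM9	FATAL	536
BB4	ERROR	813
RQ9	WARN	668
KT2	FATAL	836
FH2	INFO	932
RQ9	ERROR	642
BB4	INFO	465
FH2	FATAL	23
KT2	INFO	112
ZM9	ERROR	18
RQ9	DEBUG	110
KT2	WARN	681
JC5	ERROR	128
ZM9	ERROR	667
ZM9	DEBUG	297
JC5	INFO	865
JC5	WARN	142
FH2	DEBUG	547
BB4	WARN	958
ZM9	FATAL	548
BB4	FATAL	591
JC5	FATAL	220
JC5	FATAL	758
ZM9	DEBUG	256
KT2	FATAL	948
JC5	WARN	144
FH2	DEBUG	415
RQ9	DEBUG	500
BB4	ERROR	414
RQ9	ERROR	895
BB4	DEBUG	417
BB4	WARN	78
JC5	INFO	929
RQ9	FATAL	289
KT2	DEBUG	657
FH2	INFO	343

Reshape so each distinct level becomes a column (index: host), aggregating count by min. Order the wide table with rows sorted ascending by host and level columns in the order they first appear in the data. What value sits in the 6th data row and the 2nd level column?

440

With rows sorted ascending by host, row 6 is host=ZM9. level columns in first-appearance order: DEBUG, WARN, INFO, FATAL, ERROR; column 2 is WARN.
Long rows with host=ZM9, level=WARN: min(440, 564) = 440.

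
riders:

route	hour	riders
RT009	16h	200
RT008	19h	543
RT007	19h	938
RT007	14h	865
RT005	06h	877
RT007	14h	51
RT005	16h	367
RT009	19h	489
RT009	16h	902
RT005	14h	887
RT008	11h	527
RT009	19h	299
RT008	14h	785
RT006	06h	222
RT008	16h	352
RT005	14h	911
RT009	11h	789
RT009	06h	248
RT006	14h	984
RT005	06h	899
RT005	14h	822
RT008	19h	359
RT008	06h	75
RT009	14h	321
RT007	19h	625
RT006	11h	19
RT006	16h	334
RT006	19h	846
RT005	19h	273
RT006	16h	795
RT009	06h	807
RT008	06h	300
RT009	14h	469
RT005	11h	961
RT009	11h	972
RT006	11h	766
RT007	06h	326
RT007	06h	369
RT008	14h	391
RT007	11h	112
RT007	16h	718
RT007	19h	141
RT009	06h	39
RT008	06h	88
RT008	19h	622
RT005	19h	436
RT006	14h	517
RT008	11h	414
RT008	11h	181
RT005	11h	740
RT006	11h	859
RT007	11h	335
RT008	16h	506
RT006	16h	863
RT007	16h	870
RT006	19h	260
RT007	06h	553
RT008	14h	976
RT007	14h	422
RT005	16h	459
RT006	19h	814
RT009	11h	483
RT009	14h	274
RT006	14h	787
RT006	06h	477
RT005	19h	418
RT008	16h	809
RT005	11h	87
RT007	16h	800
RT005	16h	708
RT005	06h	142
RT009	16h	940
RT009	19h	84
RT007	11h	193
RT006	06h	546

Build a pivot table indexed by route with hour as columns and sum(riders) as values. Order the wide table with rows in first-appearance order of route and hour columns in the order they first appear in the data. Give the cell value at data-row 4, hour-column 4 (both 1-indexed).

1918

With rows in first-appearance order of route, row 4 is route=RT005. hour columns in first-appearance order: 16h, 19h, 14h, 06h, 11h; column 4 is 06h.
Long rows with route=RT005, hour=06h: 877 + 899 + 142 = 1918.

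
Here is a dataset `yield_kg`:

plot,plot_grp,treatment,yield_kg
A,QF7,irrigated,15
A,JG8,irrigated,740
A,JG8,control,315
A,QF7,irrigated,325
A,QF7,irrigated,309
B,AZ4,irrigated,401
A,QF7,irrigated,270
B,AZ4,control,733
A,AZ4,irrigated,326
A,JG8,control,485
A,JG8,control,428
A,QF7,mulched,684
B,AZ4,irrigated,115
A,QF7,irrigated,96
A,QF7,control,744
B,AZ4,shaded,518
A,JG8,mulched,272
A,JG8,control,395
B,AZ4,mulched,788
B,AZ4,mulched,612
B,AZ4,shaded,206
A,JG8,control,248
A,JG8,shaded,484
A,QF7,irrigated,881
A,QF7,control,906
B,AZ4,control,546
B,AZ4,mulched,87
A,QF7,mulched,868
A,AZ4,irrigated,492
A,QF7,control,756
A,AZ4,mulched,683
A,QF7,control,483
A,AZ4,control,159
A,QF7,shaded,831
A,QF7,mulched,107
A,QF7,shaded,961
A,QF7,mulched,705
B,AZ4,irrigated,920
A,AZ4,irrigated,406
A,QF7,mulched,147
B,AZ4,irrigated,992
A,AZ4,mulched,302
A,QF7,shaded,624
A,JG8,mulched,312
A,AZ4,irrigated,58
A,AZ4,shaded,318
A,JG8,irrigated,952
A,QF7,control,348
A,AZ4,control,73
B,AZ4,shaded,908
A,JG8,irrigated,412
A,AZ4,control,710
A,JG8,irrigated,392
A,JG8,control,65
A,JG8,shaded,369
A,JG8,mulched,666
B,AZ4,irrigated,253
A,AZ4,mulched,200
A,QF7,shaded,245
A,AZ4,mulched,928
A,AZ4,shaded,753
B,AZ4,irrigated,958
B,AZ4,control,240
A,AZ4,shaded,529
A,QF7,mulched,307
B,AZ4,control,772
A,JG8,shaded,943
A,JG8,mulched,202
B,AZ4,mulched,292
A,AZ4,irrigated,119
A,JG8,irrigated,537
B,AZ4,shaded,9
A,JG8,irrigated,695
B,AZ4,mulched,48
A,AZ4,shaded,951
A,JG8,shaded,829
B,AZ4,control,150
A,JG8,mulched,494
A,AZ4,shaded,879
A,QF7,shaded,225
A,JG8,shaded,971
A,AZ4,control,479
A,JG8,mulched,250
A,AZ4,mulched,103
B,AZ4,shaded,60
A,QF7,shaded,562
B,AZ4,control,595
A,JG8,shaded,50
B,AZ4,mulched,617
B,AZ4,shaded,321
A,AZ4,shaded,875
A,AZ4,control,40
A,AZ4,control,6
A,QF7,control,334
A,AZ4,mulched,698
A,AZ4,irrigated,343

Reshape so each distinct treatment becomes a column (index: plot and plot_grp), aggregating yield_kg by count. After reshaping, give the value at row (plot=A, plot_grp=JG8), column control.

6

Rows with plot=A, plot_grp=JG8 and treatment=control: yield_kg values are 315, 485, 428, 395, 248, 65.
6 rows match — count = 6.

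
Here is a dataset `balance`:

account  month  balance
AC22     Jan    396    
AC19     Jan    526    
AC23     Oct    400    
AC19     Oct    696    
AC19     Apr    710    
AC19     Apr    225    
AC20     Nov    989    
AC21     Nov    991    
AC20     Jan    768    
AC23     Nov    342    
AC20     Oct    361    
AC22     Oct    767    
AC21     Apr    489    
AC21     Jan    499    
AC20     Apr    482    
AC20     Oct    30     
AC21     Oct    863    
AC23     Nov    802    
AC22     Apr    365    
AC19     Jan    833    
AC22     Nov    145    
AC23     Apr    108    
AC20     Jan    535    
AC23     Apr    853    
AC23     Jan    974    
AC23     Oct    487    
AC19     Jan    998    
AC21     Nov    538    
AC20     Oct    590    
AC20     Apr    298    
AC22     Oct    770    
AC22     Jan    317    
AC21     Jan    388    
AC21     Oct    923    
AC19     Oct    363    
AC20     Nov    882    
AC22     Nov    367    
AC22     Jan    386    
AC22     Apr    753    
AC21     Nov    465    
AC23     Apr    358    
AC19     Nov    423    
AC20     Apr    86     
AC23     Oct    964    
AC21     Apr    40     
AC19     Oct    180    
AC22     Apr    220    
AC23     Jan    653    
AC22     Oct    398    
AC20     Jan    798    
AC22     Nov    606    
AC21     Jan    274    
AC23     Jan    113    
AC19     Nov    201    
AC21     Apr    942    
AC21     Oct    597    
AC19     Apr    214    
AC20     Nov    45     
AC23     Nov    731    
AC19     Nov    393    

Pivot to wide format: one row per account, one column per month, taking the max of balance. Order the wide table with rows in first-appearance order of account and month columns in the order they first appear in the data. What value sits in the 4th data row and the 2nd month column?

With rows in first-appearance order of account, row 4 is account=AC20. month columns in first-appearance order: Jan, Oct, Apr, Nov; column 2 is Oct.
Long rows with account=AC20, month=Oct: max(361, 30, 590) = 590.

590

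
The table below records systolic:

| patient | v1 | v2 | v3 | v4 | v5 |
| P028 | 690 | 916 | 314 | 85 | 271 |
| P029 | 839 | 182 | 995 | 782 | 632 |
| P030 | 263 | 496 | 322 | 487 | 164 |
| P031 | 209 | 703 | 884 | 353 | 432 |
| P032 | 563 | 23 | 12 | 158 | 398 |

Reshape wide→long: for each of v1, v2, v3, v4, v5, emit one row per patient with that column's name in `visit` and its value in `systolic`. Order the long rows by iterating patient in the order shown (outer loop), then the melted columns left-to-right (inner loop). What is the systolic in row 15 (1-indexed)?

25 rows total (5 × 5). Row 15: index ⌊(15-1)/5⌋ = 2 into patient → P030; (15-1) mod 5 = 4 into the melted columns → v5.
So row 15 is (P030, v5, 164); systolic = 164.

164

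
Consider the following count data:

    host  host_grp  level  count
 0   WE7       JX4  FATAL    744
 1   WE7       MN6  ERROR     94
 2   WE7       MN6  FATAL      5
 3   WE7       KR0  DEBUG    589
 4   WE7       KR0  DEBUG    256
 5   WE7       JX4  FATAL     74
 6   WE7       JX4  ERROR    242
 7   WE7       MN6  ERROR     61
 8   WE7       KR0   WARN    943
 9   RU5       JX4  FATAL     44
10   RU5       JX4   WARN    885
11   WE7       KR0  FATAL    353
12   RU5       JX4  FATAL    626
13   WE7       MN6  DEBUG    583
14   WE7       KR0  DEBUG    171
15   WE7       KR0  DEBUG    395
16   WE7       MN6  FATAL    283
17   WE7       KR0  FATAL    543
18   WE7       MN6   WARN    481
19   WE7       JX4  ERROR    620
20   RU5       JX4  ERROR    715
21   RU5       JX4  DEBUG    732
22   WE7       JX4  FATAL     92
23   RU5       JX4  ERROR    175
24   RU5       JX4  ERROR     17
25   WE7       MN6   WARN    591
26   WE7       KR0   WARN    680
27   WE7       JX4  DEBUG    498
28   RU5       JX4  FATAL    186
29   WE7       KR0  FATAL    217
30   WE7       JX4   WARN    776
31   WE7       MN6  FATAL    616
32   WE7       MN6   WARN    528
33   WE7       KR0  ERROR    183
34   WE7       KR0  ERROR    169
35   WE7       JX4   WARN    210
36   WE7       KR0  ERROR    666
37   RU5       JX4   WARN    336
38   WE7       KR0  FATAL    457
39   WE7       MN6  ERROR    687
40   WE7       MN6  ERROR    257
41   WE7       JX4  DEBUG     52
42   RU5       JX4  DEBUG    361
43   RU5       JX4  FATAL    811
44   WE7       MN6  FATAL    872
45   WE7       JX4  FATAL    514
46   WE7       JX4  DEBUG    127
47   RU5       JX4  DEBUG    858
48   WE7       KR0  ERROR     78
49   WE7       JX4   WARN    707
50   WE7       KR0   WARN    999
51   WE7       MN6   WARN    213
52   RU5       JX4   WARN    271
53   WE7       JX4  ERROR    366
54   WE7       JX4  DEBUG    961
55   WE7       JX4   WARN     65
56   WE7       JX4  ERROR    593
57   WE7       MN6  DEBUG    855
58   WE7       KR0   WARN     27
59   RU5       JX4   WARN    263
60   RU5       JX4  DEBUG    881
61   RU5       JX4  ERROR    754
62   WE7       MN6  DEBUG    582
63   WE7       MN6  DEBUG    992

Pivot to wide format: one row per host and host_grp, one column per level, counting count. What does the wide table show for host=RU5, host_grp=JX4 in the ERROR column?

4

Rows with host=RU5, host_grp=JX4 and level=ERROR: count values are 715, 175, 17, 754.
4 rows match — count = 4.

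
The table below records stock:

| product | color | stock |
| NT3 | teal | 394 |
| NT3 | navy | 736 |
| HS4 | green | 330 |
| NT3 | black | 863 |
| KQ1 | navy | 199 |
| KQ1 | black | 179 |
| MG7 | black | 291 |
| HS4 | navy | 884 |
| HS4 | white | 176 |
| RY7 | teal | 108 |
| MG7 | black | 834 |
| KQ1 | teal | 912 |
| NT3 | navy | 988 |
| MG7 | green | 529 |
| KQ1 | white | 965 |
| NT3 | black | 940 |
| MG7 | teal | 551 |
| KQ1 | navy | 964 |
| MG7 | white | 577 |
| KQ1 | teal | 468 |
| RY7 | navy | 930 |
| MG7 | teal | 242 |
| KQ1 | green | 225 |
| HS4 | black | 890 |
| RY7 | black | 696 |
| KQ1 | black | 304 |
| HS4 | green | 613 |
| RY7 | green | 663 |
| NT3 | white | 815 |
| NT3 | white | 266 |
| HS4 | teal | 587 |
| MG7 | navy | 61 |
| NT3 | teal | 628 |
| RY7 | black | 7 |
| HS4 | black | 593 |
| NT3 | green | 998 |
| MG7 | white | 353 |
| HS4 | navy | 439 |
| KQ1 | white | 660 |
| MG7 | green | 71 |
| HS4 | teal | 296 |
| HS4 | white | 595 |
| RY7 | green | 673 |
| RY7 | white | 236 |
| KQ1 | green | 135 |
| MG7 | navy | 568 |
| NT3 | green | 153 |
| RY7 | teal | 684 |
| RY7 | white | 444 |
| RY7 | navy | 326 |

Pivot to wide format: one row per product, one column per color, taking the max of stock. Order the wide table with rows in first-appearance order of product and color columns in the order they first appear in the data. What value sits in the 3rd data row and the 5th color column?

965

With rows in first-appearance order of product, row 3 is product=KQ1. color columns in first-appearance order: teal, navy, green, black, white; column 5 is white.
Long rows with product=KQ1, color=white: max(965, 660) = 965.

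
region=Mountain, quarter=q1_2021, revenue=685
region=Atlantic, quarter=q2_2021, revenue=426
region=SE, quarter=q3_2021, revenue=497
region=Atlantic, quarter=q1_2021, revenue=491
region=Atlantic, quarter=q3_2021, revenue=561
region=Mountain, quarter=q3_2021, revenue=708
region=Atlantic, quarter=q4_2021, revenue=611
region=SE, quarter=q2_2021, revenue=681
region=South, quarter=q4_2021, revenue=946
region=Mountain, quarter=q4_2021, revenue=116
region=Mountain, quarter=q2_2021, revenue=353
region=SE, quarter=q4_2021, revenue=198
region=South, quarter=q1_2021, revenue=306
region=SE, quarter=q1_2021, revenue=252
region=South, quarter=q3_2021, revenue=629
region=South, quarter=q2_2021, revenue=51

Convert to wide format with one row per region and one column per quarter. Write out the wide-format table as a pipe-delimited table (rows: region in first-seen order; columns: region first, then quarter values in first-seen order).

| region | q1_2021 | q2_2021 | q3_2021 | q4_2021 |
| Mountain | 685 | 353 | 708 | 116 |
| Atlantic | 491 | 426 | 561 | 611 |
| SE | 252 | 681 | 497 | 198 |
| South | 306 | 51 | 629 | 946 |

Columns: region plus the 4 distinct quarter values (q1_2021, q2_2021, q3_2021, q4_2021).
For example, row Mountain column q1_2021 takes revenue=685 from the long row (Mountain, q1_2021).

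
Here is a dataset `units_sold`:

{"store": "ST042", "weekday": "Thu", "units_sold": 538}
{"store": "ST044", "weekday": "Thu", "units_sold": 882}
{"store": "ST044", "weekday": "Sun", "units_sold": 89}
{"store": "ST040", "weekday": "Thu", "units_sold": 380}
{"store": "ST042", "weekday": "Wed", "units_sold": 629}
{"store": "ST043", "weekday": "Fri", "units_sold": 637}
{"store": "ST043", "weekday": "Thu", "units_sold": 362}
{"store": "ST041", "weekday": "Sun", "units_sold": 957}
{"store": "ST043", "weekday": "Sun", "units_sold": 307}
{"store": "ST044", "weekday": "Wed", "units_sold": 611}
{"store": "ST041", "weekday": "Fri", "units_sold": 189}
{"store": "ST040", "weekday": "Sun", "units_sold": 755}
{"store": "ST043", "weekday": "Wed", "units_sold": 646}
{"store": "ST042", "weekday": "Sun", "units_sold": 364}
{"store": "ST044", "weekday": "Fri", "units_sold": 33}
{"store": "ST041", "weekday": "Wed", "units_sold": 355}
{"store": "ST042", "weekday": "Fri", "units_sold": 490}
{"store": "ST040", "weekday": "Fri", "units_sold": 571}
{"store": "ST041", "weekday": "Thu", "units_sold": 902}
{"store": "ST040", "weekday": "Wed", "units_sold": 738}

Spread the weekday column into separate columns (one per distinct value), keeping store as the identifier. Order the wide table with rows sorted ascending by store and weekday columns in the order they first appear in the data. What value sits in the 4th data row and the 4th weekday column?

637

With rows sorted ascending by store, row 4 is store=ST043. weekday columns in first-appearance order: Thu, Sun, Wed, Fri; column 4 is Fri.
Long rows with store=ST043, weekday=Fri: units_sold = 637.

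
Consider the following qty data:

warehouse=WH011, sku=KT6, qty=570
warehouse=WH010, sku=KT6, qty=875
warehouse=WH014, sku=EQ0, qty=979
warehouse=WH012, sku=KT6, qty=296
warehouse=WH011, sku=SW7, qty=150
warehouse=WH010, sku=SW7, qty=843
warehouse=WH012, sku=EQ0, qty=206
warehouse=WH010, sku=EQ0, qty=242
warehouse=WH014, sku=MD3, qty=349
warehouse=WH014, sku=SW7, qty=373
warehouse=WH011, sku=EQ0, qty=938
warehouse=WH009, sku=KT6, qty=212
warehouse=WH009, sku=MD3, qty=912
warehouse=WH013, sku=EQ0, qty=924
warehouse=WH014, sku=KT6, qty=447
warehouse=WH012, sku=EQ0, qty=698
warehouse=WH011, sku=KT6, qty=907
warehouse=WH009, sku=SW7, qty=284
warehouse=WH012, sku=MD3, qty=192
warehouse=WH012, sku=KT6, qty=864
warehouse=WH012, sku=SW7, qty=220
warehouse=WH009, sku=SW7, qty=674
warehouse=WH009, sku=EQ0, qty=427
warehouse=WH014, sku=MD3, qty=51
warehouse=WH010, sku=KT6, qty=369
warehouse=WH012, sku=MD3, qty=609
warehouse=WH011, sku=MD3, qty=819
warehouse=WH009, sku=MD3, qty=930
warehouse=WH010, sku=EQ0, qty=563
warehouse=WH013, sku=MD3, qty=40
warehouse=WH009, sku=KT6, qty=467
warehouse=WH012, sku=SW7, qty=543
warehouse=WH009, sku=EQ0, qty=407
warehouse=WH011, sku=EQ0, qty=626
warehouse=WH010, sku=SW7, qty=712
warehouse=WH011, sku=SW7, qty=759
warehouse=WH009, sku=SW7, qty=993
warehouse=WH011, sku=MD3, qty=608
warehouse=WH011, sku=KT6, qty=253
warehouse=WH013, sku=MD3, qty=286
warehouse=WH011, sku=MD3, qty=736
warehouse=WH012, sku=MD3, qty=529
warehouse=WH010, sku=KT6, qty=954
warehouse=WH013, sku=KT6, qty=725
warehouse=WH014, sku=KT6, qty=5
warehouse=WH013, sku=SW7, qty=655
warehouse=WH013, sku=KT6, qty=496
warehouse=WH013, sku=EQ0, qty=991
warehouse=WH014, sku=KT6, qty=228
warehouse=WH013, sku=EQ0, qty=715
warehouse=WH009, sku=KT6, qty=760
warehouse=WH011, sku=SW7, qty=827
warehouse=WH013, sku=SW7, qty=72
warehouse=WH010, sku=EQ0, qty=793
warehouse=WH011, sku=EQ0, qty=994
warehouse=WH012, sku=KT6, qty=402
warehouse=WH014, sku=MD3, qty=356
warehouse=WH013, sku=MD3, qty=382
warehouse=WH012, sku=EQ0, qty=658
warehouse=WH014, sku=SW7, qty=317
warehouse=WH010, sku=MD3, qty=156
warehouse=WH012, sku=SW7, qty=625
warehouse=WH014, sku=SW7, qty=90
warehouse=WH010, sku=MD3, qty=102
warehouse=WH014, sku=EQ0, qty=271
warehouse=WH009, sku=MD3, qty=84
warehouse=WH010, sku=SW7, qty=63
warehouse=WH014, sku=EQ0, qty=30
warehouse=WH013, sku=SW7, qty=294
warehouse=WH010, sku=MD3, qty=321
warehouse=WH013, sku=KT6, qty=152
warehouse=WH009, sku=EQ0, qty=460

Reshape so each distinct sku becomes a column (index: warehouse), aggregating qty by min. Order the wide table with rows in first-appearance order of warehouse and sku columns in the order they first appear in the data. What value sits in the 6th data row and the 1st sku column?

152

With rows in first-appearance order of warehouse, row 6 is warehouse=WH013. sku columns in first-appearance order: KT6, EQ0, SW7, MD3; column 1 is KT6.
Long rows with warehouse=WH013, sku=KT6: min(725, 496, 152) = 152.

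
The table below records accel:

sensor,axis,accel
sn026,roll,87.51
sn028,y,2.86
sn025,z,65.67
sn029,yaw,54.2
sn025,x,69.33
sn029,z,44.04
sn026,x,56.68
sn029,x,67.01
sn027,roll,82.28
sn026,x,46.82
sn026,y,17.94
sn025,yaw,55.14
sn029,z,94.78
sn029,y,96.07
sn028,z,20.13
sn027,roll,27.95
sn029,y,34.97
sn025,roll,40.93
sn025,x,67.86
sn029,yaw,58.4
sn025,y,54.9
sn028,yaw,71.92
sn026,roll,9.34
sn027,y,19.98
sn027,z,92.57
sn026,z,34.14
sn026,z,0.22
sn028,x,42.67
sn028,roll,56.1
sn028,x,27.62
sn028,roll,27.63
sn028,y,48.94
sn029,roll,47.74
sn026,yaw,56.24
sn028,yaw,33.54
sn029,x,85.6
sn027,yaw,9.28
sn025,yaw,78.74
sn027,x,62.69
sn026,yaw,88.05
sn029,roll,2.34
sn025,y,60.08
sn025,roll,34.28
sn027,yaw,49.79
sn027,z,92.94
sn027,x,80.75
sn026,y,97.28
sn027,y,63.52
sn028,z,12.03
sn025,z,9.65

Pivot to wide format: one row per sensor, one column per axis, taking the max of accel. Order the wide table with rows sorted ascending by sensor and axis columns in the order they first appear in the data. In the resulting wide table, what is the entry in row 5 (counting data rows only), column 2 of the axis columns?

96.07

With rows sorted ascending by sensor, row 5 is sensor=sn029. axis columns in first-appearance order: roll, y, z, yaw, x; column 2 is y.
Long rows with sensor=sn029, axis=y: max(96.07, 34.97) = 96.07.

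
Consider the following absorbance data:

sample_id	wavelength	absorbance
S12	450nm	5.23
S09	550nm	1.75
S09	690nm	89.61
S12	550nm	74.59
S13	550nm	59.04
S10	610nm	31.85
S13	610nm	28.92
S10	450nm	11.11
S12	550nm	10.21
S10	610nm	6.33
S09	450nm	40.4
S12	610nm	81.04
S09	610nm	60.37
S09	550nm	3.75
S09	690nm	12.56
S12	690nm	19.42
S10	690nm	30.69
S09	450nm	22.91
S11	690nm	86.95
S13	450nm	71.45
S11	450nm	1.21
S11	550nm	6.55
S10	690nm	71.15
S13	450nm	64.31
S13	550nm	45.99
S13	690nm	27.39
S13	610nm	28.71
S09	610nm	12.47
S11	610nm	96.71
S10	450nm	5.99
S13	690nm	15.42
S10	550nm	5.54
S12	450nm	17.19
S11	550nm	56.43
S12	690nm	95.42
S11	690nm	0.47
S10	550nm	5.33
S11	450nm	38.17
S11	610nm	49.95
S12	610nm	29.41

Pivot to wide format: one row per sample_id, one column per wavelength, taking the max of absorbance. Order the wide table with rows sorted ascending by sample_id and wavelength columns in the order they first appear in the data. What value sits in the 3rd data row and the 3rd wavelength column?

86.95

With rows sorted ascending by sample_id, row 3 is sample_id=S11. wavelength columns in first-appearance order: 450nm, 550nm, 690nm, 610nm; column 3 is 690nm.
Long rows with sample_id=S11, wavelength=690nm: max(86.95, 0.47) = 86.95.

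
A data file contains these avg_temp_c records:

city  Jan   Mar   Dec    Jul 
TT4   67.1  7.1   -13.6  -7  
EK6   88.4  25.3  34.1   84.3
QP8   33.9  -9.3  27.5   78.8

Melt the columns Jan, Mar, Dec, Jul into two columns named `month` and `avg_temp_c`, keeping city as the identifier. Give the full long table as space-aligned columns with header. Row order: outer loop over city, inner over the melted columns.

city  month  avg_temp_c
TT4   Jan    67.1      
TT4   Mar    7.1       
TT4   Dec    -13.6     
TT4   Jul    -7        
EK6   Jan    88.4      
EK6   Mar    25.3      
EK6   Dec    34.1      
EK6   Jul    84.3      
QP8   Jan    33.9      
QP8   Mar    -9.3      
QP8   Dec    27.5      
QP8   Jul    78.8      

Each (city, column) pair becomes one row: 3 × 4 = 12 rows.
For example, (TT4, Jan) → avg_temp_c=67.1.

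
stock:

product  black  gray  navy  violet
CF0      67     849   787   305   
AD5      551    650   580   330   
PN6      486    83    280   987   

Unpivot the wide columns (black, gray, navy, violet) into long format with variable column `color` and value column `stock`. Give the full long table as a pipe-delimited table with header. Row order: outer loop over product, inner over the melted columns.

| product | color | stock |
| CF0 | black | 67 |
| CF0 | gray | 849 |
| CF0 | navy | 787 |
| CF0 | violet | 305 |
| AD5 | black | 551 |
| AD5 | gray | 650 |
| AD5 | navy | 580 |
| AD5 | violet | 330 |
| PN6 | black | 486 |
| PN6 | gray | 83 |
| PN6 | navy | 280 |
| PN6 | violet | 987 |

Each (product, column) pair becomes one row: 3 × 4 = 12 rows.
For example, (CF0, black) → stock=67.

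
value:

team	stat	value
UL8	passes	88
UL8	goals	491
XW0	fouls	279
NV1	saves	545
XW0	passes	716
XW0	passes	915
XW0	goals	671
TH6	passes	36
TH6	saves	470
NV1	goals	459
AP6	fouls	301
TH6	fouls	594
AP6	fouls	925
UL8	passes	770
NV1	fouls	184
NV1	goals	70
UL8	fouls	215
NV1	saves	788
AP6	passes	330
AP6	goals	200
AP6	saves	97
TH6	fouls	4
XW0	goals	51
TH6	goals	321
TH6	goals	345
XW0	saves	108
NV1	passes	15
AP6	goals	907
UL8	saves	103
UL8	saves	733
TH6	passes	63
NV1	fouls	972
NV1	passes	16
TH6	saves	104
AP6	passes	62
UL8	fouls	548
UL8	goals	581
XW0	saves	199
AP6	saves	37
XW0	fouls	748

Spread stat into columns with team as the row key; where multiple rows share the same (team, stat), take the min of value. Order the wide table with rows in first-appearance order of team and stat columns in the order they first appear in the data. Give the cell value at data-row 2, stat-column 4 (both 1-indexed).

108

With rows in first-appearance order of team, row 2 is team=XW0. stat columns in first-appearance order: passes, goals, fouls, saves; column 4 is saves.
Long rows with team=XW0, stat=saves: min(108, 199) = 108.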